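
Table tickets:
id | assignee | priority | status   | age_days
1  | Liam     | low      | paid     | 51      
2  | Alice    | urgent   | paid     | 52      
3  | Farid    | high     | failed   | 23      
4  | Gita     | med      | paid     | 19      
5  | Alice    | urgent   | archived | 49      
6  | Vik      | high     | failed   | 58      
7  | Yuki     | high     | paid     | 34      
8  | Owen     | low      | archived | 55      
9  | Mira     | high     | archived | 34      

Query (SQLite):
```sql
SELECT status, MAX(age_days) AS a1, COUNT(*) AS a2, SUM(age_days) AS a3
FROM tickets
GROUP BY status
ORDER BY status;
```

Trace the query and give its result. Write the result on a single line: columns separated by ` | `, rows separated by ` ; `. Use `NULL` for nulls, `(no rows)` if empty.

Group tickets by status.
Per group compute: MAX(age_days), COUNT(*), SUM(age_days).
  archived: ids {5, 8, 9} → MAX(age_days)=55, COUNT(*)=3, SUM(age_days)=138
  failed: ids {3, 6} → MAX(age_days)=58, COUNT(*)=2, SUM(age_days)=81
  paid: ids {1, 2, 4, 7} → MAX(age_days)=52, COUNT(*)=4, SUM(age_days)=156

archived | 55 | 3 | 138 ; failed | 58 | 2 | 81 ; paid | 52 | 4 | 156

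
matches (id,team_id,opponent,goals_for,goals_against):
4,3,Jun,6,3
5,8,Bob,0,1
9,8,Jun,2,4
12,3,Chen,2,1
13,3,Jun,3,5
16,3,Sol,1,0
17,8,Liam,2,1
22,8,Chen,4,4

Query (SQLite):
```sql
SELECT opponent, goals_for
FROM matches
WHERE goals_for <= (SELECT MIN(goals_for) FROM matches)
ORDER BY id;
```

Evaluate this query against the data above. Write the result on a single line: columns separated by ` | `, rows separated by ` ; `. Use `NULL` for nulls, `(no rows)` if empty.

Scalar subquery: MIN(goals_for) over all matches rows = 0.
Keep rows where goals_for <= that value.

Bob | 0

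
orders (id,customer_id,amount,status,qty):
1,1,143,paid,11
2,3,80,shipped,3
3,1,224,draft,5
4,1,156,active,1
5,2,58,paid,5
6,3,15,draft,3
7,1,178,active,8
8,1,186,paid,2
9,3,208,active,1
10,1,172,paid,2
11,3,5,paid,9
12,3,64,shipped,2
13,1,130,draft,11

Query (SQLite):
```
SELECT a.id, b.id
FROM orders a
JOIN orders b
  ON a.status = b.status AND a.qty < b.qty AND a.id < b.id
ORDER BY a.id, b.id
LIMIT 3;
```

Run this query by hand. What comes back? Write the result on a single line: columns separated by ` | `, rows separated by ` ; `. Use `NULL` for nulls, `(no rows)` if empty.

3 | 13 ; 4 | 7 ; 5 | 11

Pairs (a,b) with same status, a.qty < b.qty, a.id < b.id.
status groups: active:{4,7,9} draft:{3,6,13} paid:{1,5,8,10,11} shipped:{2,12}
Ordered by (a.id, b.id); first 3.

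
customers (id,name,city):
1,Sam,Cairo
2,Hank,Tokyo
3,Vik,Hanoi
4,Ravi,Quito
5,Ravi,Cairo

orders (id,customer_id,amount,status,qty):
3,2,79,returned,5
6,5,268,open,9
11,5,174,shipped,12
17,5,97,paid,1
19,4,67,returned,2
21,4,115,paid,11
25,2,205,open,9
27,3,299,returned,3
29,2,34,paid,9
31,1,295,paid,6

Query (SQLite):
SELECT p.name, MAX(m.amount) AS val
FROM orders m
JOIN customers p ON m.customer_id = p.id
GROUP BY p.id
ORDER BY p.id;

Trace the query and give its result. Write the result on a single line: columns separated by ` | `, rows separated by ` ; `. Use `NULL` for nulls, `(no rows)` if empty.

Join each orders row to its customers via customer_id.
Group joined rows by customers.id; compute MAX(m.amount) per group.
  1: ids {31} → MAX(m.amount)=295
  2: ids {3, 25, 29} → MAX(m.amount)=205
  3: ids {27} → MAX(m.amount)=299
  4: ids {19, 21} → MAX(m.amount)=115
  5: ids {6, 11, 17} → MAX(m.amount)=268

Sam | 295 ; Hank | 205 ; Vik | 299 ; Ravi | 115 ; Ravi | 268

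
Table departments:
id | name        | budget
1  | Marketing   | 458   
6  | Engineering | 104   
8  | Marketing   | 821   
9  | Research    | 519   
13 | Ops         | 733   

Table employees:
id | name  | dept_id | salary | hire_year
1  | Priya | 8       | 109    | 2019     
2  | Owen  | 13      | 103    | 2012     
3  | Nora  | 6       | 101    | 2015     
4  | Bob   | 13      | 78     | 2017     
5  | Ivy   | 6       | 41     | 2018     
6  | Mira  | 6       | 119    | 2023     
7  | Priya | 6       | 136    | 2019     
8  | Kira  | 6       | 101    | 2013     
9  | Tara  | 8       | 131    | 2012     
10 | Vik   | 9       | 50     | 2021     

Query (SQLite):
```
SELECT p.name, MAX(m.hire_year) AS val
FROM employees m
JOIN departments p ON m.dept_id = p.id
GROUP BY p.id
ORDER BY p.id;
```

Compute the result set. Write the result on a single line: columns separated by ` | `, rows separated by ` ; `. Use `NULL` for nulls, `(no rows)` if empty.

Engineering | 2023 ; Marketing | 2019 ; Research | 2021 ; Ops | 2017

Join each employees row to its departments via dept_id.
Group joined rows by departments.id; compute MAX(m.hire_year) per group.
  6: ids {3, 5, 6, 7, 8} → MAX(m.hire_year)=2023
  8: ids {1, 9} → MAX(m.hire_year)=2019
  9: ids {10} → MAX(m.hire_year)=2021
  13: ids {2, 4} → MAX(m.hire_year)=2017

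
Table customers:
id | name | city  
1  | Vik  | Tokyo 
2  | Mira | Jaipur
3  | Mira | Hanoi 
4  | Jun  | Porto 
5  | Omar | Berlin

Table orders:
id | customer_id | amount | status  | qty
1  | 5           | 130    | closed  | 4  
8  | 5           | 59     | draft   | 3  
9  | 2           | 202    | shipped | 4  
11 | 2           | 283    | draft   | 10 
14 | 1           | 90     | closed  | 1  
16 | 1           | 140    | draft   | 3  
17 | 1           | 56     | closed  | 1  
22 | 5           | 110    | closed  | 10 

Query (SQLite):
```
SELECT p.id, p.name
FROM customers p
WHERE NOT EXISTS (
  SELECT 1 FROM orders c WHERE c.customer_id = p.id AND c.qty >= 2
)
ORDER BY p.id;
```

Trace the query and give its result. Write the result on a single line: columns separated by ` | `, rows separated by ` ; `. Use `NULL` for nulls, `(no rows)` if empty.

For each customers row, check whether any orders with matching customer_id has qty >= 2.
Keep rows where that is false.

3 | Mira ; 4 | Jun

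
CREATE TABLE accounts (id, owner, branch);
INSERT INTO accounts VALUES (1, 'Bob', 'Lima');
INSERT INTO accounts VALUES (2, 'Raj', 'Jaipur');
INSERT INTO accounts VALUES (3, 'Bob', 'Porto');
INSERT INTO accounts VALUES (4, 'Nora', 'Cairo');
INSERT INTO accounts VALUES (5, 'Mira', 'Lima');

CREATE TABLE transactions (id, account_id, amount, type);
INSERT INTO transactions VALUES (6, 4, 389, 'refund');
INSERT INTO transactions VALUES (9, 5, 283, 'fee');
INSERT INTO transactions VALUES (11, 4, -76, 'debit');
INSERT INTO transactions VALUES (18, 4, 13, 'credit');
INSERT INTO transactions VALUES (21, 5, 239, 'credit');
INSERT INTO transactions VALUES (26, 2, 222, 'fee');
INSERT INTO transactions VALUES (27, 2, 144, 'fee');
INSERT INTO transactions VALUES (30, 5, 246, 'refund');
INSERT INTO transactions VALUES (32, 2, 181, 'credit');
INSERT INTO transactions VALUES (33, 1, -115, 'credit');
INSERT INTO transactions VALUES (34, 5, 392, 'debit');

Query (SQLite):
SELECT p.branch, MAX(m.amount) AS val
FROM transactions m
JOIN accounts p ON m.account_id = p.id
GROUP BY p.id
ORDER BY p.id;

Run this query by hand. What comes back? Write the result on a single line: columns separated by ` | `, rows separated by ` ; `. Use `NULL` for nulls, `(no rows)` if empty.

Lima | -115 ; Jaipur | 222 ; Cairo | 389 ; Lima | 392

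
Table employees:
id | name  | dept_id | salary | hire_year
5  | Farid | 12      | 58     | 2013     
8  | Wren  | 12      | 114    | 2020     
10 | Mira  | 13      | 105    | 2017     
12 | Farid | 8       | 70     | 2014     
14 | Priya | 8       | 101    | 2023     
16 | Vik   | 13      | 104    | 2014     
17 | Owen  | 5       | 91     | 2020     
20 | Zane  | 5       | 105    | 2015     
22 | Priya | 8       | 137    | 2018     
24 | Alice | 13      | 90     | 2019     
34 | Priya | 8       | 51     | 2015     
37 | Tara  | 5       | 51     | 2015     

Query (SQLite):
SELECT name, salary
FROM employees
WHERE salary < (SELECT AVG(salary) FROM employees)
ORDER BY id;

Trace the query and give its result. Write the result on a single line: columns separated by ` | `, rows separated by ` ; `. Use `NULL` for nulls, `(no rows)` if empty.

Farid | 58 ; Farid | 70 ; Priya | 51 ; Tara | 51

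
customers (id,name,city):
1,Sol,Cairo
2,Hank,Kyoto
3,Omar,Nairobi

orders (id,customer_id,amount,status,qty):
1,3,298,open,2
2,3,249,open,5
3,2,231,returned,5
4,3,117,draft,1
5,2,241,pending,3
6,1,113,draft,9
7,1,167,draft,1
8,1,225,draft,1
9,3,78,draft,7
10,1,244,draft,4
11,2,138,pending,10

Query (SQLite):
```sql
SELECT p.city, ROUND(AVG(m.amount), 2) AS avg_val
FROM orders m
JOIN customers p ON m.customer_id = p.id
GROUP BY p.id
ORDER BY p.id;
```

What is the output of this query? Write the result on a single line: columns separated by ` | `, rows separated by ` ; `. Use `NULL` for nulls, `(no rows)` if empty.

Cairo | 187.25 ; Kyoto | 203.33 ; Nairobi | 185.5

Join each orders row to its customers via customer_id.
Group joined rows by customers.id; compute ROUND(AVG(m.amount), 2) per group.
  1: ids {6, 7, 8, 10} → ROUND(AVG(m.amount), 2)=187.25
  2: ids {3, 5, 11} → ROUND(AVG(m.amount), 2)=203.33
  3: ids {1, 2, 4, 9} → ROUND(AVG(m.amount), 2)=185.5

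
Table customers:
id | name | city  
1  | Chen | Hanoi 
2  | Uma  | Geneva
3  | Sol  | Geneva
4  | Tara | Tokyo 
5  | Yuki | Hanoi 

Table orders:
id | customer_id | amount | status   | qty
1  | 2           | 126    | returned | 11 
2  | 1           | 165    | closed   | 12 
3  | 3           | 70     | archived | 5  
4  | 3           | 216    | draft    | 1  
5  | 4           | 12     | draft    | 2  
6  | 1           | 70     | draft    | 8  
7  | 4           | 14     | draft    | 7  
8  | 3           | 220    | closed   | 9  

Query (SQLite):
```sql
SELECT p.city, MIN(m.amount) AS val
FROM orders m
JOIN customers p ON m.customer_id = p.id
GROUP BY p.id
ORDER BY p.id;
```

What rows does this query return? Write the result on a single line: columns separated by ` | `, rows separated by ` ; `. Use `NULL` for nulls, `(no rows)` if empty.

Hanoi | 70 ; Geneva | 126 ; Geneva | 70 ; Tokyo | 12

Join each orders row to its customers via customer_id.
Group joined rows by customers.id; compute MIN(m.amount) per group.
  1: ids {2, 6} → MIN(m.amount)=70
  2: ids {1} → MIN(m.amount)=126
  3: ids {3, 4, 8} → MIN(m.amount)=70
  4: ids {5, 7} → MIN(m.amount)=12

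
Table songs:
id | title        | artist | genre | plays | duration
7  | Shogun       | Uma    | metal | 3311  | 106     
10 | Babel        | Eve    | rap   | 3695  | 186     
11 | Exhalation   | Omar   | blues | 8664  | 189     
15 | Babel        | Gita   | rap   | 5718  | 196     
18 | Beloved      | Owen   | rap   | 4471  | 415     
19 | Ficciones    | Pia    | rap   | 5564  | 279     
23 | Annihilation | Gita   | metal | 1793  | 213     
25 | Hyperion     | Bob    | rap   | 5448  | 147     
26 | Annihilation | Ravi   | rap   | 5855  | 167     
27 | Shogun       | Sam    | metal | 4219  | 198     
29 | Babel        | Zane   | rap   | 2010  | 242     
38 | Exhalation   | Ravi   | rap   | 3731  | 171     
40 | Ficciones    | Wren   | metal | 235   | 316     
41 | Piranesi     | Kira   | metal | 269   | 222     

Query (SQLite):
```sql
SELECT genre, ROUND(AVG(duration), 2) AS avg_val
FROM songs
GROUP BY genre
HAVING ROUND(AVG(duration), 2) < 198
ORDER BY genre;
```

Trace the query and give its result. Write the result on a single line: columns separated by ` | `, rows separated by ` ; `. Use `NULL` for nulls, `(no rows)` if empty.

blues | 189

Partition songs by genre; compute ROUND(AVG(duration), 2) within each group.
HAVING: keep groups where ROUND(AVG(duration), 2) < 198.
  blues: ids {11} → ROUND(AVG(duration), 2)=189
  metal: ids {7, 23, 27, 40, 41} → ROUND(AVG(duration), 2)=211
  rap: ids {10, 15, 18, 19, 25, 26, 29, 38} → ROUND(AVG(duration), 2)=225.38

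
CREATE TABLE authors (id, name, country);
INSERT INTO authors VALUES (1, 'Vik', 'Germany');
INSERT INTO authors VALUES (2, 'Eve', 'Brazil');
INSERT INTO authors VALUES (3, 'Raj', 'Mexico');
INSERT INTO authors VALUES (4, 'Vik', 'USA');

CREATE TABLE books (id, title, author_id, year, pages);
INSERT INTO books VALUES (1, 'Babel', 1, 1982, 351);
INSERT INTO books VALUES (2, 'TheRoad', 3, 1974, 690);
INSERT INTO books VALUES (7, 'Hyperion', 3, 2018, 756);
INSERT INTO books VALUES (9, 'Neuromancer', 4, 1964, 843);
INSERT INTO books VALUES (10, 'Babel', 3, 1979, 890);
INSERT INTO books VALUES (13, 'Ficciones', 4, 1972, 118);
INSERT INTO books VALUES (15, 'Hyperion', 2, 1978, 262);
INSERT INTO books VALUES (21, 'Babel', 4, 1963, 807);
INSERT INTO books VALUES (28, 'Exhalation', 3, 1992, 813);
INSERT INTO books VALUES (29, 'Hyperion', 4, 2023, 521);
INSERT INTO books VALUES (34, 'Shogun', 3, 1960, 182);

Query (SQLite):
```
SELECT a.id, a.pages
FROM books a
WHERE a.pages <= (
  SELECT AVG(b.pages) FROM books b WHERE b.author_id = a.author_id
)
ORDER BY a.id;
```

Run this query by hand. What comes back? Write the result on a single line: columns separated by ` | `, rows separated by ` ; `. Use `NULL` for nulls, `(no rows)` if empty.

For each books row a, compute AVG(pages) over rows sharing a.author_id.
Keep row a if a.pages <= that per-group AVG.
  author_id=1: AVG(pages) = 351.0
  author_id=2: AVG(pages) = 262.0
  author_id=3: AVG(pages) = 666.2
  author_id=4: AVG(pages) = 572.25

1 | 351 ; 13 | 118 ; 15 | 262 ; 29 | 521 ; 34 | 182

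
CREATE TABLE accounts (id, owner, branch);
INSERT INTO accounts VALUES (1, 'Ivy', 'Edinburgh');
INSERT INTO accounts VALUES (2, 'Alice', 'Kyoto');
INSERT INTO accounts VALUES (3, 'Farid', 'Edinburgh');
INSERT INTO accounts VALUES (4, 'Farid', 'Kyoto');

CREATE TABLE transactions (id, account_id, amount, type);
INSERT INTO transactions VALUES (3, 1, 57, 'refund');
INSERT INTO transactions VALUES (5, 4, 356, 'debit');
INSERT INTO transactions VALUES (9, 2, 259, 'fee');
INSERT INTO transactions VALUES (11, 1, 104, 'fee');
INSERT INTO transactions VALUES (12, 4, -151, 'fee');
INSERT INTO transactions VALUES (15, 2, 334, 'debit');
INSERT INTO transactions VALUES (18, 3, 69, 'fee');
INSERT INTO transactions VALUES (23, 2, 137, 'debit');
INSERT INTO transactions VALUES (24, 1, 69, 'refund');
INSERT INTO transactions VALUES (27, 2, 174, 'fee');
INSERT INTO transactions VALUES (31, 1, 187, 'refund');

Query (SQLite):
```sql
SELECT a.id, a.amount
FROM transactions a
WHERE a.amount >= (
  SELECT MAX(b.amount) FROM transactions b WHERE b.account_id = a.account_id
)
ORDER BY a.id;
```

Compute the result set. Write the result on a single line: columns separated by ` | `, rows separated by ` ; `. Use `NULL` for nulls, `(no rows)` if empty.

5 | 356 ; 15 | 334 ; 18 | 69 ; 31 | 187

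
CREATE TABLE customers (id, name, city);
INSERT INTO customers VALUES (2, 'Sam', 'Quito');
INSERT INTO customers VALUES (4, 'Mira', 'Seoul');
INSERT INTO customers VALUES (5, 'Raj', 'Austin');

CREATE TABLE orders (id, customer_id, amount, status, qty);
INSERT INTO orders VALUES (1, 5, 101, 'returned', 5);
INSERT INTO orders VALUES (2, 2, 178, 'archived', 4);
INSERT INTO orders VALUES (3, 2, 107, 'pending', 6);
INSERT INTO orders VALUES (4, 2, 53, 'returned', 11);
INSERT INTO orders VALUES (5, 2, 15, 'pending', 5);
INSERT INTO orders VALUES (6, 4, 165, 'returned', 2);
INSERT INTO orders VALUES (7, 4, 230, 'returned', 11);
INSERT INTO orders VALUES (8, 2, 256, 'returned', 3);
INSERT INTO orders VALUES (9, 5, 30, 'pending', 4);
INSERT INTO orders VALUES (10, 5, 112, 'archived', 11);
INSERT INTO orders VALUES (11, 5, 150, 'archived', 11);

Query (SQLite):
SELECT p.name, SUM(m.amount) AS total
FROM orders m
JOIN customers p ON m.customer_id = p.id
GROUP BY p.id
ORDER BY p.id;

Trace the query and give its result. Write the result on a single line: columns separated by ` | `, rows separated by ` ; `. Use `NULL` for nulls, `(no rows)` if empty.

Sam | 609 ; Mira | 395 ; Raj | 393

Join each orders row to its customers via customer_id.
Group joined rows by customers.id; compute SUM(m.amount) per group.
  2: ids {2, 3, 4, 5, 8} → SUM(m.amount)=609
  4: ids {6, 7} → SUM(m.amount)=395
  5: ids {1, 9, 10, 11} → SUM(m.amount)=393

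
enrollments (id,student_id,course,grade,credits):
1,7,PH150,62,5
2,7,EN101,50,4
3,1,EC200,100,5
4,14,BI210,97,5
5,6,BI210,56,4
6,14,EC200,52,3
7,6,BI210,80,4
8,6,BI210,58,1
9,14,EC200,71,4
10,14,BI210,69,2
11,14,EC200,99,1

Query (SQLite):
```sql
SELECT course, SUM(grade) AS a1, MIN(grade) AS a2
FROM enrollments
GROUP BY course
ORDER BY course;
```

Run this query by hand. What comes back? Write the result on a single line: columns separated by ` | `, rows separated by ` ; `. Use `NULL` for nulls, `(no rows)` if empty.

BI210 | 360 | 56 ; EC200 | 322 | 52 ; EN101 | 50 | 50 ; PH150 | 62 | 62

Group enrollments by course.
Per group compute: SUM(grade), MIN(grade).
  BI210: ids {4, 5, 7, 8, 10} → SUM(grade)=360, MIN(grade)=56
  EC200: ids {3, 6, 9, 11} → SUM(grade)=322, MIN(grade)=52
  EN101: ids {2} → SUM(grade)=50, MIN(grade)=50
  PH150: ids {1} → SUM(grade)=62, MIN(grade)=62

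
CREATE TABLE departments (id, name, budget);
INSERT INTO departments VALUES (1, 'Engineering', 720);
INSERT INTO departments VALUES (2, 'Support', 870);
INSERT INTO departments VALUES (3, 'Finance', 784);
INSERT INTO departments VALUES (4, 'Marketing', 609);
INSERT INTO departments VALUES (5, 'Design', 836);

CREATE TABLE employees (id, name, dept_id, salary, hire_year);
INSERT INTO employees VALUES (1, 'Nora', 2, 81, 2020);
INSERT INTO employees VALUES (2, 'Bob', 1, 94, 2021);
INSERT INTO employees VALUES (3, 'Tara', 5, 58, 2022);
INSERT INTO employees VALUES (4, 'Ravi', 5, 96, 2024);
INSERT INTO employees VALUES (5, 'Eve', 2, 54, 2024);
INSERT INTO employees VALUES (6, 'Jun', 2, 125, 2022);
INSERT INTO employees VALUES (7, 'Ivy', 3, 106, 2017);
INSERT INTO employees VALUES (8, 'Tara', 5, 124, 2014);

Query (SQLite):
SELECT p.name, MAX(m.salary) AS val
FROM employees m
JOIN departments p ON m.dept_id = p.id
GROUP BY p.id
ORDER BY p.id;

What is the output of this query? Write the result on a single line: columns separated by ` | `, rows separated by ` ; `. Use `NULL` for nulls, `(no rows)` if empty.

Engineering | 94 ; Support | 125 ; Finance | 106 ; Design | 124

Join each employees row to its departments via dept_id.
Group joined rows by departments.id; compute MAX(m.salary) per group.
  1: ids {2} → MAX(m.salary)=94
  2: ids {1, 5, 6} → MAX(m.salary)=125
  3: ids {7} → MAX(m.salary)=106
  5: ids {3, 4, 8} → MAX(m.salary)=124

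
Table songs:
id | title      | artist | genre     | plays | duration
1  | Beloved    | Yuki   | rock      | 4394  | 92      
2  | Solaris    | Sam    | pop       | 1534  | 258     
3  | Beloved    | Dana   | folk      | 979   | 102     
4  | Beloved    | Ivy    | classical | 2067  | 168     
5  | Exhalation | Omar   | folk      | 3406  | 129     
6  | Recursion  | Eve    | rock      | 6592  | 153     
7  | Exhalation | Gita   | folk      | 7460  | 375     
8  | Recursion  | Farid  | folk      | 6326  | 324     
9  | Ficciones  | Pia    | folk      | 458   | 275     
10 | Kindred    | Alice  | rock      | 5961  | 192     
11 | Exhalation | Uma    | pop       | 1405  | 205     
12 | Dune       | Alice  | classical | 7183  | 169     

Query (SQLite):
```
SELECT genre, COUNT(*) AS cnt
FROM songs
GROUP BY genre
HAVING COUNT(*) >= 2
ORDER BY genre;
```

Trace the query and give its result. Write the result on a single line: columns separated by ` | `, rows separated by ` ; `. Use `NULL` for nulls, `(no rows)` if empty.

Partition songs by genre; compute COUNT(*) within each group.
HAVING: keep groups with count ≥ 2.
  classical: ids {4, 12} → COUNT(*)=2
  folk: ids {3, 5, 7, 8, 9} → COUNT(*)=5
  pop: ids {2, 11} → COUNT(*)=2
  rock: ids {1, 6, 10} → COUNT(*)=3

classical | 2 ; folk | 5 ; pop | 2 ; rock | 3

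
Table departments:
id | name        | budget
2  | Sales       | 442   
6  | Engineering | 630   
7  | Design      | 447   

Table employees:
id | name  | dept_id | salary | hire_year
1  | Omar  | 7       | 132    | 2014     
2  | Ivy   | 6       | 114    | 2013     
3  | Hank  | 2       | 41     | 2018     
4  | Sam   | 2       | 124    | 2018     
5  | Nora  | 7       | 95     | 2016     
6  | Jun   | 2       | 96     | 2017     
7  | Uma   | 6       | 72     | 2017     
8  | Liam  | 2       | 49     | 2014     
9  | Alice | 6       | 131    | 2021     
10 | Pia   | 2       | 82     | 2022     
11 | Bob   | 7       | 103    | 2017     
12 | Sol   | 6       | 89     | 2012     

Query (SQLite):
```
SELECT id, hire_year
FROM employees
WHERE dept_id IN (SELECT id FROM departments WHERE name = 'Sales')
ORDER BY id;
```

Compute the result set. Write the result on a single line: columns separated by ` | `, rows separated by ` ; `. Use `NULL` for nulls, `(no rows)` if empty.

Inner query: departments.id where name = 'Sales'.
Outer: keep employees rows whose dept_id is in that set.
Inner query → {2}

3 | 2018 ; 4 | 2018 ; 6 | 2017 ; 8 | 2014 ; 10 | 2022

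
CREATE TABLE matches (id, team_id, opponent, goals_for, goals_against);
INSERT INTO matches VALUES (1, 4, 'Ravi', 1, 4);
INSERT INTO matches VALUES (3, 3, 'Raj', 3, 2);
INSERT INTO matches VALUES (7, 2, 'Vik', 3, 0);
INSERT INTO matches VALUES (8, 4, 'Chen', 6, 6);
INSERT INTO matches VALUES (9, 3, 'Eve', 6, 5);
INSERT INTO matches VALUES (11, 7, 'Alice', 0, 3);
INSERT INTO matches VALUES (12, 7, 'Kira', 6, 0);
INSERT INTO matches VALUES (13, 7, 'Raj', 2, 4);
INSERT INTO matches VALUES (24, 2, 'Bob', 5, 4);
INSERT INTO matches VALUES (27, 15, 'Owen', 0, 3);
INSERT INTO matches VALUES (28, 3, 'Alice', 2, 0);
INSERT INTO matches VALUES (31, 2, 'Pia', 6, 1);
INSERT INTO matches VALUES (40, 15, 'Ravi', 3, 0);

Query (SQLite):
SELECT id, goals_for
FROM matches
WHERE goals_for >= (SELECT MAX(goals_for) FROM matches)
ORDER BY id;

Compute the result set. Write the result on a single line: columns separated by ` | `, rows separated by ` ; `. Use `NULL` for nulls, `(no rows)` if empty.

Scalar subquery: MAX(goals_for) over all matches rows = 6.
Keep rows where goals_for >= that value.

8 | 6 ; 9 | 6 ; 12 | 6 ; 31 | 6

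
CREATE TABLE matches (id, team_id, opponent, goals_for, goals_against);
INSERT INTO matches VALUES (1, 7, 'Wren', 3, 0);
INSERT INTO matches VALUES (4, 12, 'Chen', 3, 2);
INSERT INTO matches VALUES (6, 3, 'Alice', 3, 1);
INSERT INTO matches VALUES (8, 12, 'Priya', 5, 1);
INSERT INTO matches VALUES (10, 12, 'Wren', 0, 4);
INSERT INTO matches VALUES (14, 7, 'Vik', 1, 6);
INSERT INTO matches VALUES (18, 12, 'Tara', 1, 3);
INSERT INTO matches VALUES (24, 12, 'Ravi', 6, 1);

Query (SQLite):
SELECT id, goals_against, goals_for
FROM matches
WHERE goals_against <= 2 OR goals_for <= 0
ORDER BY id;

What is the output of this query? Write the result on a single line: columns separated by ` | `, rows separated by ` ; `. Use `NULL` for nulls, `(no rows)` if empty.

goals_against <= 2: ids {1, 4, 6, 8, 24}
goals_for <= 0: ids {10}
Combine with OR.

1 | 0 | 3 ; 4 | 2 | 3 ; 6 | 1 | 3 ; 8 | 1 | 5 ; 10 | 4 | 0 ; 24 | 1 | 6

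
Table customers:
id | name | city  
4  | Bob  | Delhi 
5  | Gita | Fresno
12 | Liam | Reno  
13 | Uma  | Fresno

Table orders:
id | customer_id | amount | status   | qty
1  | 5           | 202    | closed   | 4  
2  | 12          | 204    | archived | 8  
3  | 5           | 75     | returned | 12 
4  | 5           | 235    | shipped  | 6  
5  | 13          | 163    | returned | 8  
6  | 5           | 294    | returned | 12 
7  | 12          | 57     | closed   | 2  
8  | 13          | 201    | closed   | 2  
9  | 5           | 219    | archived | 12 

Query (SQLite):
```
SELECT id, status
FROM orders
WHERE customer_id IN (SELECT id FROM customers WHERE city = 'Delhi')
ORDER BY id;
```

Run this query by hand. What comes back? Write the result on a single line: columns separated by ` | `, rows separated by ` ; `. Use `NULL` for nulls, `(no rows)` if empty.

Inner query: customers.id where city = 'Delhi'.
Outer: keep orders rows whose customer_id is in that set.
Inner query → {4}

(no rows)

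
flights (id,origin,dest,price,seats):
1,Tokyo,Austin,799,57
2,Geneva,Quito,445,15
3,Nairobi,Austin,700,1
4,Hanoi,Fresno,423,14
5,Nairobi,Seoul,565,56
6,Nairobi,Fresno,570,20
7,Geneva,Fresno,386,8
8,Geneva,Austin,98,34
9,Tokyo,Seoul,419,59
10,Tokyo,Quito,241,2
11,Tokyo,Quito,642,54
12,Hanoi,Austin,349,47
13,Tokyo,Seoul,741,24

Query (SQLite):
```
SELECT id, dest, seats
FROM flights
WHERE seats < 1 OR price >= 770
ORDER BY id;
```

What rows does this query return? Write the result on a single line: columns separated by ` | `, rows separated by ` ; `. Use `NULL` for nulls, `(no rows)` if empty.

1 | Austin | 57

seats < 1: ids { }
price >= 770: ids {1}
Combine with OR.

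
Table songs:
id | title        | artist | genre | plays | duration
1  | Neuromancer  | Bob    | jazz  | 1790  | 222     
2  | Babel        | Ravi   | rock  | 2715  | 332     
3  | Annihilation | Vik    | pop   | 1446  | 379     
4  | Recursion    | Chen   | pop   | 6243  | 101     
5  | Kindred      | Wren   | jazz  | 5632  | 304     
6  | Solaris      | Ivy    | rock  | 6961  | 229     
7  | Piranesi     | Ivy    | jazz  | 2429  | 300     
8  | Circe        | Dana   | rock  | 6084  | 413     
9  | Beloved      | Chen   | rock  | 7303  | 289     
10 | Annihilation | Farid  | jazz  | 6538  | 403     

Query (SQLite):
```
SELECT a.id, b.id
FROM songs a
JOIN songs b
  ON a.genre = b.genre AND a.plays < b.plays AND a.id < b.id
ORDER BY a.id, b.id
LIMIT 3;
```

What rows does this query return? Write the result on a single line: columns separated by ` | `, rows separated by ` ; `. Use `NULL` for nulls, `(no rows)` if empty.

Pairs (a,b) with same genre, a.plays < b.plays, a.id < b.id.
genre groups: jazz:{1,5,7,10} pop:{3,4} rock:{2,6,8,9}
Ordered by (a.id, b.id); first 3.

1 | 5 ; 1 | 7 ; 1 | 10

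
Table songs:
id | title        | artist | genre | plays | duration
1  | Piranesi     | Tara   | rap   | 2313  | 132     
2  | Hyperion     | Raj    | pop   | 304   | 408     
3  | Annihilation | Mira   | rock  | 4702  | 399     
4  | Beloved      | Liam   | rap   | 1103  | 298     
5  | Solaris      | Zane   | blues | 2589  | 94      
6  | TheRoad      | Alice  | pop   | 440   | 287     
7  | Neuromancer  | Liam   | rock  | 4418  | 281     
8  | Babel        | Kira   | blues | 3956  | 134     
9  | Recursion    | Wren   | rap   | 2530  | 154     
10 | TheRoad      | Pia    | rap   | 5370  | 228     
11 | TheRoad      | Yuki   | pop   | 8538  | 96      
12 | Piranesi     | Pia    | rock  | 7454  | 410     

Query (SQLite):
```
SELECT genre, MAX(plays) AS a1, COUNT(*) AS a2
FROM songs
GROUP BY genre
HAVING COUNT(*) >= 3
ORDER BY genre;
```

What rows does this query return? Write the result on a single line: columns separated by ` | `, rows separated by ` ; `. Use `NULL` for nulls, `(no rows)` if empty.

pop | 8538 | 3 ; rap | 5370 | 4 ; rock | 7454 | 3

Group songs by genre.
Per group compute: MAX(plays), COUNT(*).
HAVING: drop groups with fewer than 3 rows.
  blues: ids {5, 8} → MAX(plays)=3956, COUNT(*)=2
  pop: ids {2, 6, 11} → MAX(plays)=8538, COUNT(*)=3
  rap: ids {1, 4, 9, 10} → MAX(plays)=5370, COUNT(*)=4
  rock: ids {3, 7, 12} → MAX(plays)=7454, COUNT(*)=3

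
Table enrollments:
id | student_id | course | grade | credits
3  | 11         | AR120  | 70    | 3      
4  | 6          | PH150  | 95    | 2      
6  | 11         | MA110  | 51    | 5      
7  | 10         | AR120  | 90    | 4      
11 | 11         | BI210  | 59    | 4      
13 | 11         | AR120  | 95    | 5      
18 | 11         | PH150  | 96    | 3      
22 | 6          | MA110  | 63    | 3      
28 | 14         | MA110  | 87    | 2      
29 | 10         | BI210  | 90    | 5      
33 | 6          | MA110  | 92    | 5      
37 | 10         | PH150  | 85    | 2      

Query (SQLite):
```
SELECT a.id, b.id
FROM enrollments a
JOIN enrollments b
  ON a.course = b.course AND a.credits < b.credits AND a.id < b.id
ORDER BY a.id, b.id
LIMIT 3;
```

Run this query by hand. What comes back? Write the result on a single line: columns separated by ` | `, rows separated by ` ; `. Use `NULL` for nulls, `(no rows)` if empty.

3 | 7 ; 3 | 13 ; 4 | 18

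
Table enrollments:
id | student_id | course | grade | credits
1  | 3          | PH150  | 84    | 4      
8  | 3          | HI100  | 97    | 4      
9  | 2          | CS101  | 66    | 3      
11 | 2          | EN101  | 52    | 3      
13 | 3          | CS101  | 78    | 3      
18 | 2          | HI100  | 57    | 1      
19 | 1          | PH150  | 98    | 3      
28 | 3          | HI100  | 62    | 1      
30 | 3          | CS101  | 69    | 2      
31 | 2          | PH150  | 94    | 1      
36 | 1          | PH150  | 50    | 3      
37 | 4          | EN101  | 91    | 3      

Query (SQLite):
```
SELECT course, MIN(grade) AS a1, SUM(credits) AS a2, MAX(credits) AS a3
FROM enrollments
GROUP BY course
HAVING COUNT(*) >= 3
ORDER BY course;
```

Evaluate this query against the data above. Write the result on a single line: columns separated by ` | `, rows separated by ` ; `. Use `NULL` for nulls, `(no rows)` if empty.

CS101 | 66 | 8 | 3 ; HI100 | 57 | 6 | 4 ; PH150 | 50 | 11 | 4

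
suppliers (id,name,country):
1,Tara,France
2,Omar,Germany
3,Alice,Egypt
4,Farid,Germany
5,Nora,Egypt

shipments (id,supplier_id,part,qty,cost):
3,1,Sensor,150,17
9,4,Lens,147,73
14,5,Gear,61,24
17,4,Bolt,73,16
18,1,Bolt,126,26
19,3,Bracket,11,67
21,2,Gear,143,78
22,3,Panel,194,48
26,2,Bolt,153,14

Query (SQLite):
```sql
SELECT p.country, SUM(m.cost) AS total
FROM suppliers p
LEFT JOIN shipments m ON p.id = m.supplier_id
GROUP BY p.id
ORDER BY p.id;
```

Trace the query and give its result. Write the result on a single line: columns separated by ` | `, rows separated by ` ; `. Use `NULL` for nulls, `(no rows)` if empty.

France | 43 ; Germany | 92 ; Egypt | 115 ; Germany | 89 ; Egypt | 24

LEFT JOIN keeps every suppliers row; unmatched ones get NULL for shipments columns.
Group by suppliers.id and compute SUM(m.cost). SUM over an all-NULL group is NULL.
  1: ids {3, 18} → SUM(m.cost)=43
  2: ids {21, 26} → SUM(m.cost)=92
  3: ids {19, 22} → SUM(m.cost)=115
  4: ids {9, 17} → SUM(m.cost)=89
  5: ids {14} → SUM(m.cost)=24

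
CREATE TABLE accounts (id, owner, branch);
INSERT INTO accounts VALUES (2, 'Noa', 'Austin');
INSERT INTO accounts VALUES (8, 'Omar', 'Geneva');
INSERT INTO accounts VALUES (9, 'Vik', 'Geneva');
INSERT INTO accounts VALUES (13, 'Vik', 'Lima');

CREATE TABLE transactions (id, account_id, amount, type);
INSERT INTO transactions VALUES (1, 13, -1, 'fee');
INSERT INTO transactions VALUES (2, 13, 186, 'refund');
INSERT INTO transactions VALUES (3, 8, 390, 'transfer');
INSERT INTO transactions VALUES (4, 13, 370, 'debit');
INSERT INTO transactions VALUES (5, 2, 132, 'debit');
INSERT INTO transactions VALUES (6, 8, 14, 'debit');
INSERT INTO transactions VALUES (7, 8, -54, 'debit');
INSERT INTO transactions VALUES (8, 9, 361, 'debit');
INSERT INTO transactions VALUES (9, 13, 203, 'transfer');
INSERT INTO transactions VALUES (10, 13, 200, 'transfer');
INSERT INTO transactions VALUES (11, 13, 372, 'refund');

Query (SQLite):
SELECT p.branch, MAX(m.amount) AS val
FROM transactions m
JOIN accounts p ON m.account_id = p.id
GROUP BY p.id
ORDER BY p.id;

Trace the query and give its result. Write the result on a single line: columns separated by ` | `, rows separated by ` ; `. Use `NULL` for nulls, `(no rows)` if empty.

Austin | 132 ; Geneva | 390 ; Geneva | 361 ; Lima | 372

Join each transactions row to its accounts via account_id.
Group joined rows by accounts.id; compute MAX(m.amount) per group.
  2: ids {5} → MAX(m.amount)=132
  8: ids {3, 6, 7} → MAX(m.amount)=390
  9: ids {8} → MAX(m.amount)=361
  13: ids {1, 2, 4, 9, 10, 11} → MAX(m.amount)=372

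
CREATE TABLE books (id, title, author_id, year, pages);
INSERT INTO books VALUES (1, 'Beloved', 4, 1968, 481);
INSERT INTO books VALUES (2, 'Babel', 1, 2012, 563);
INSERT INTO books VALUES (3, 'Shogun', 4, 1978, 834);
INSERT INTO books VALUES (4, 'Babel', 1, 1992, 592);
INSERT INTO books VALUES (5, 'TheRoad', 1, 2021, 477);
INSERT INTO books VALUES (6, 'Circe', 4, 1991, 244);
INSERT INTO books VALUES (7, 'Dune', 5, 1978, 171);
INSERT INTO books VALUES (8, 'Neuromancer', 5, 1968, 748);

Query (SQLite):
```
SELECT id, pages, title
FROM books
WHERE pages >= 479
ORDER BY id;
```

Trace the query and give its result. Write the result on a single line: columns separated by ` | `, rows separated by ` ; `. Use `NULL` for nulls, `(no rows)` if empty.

1 | 481 | Beloved ; 2 | 563 | Babel ; 3 | 834 | Shogun ; 4 | 592 | Babel ; 8 | 748 | Neuromancer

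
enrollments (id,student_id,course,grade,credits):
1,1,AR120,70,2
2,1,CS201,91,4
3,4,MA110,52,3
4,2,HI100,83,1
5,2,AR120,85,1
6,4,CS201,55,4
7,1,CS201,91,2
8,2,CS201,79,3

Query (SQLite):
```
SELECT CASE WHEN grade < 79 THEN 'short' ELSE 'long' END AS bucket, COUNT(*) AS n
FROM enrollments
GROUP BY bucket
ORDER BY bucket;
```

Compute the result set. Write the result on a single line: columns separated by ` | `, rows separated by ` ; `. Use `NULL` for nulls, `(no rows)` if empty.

Bucket rows by grade < 79 → 'short' else 'long'; count each bucket.

long | 5 ; short | 3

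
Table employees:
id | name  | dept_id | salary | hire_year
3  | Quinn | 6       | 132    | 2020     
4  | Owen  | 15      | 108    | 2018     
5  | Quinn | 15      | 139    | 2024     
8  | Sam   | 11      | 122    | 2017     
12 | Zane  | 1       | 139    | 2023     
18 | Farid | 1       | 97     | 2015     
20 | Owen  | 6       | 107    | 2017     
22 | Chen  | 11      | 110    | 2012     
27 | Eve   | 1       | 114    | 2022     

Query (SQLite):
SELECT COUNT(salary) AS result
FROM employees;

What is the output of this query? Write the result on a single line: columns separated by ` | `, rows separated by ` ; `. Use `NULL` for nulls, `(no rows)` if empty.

9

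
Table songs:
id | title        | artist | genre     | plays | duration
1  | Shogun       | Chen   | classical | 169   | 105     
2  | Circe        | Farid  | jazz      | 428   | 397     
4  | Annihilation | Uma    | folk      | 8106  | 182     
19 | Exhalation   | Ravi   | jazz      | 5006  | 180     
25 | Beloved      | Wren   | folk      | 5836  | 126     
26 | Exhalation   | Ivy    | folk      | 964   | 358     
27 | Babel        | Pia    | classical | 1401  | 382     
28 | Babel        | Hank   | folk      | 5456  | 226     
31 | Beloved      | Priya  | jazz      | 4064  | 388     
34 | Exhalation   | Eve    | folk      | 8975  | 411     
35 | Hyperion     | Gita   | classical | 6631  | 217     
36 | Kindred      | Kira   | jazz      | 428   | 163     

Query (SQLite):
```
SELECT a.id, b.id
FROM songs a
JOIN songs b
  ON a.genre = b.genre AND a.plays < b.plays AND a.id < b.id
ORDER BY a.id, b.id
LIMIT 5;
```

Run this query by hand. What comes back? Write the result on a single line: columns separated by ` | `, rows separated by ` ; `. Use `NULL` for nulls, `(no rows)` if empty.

1 | 27 ; 1 | 35 ; 2 | 19 ; 2 | 31 ; 4 | 34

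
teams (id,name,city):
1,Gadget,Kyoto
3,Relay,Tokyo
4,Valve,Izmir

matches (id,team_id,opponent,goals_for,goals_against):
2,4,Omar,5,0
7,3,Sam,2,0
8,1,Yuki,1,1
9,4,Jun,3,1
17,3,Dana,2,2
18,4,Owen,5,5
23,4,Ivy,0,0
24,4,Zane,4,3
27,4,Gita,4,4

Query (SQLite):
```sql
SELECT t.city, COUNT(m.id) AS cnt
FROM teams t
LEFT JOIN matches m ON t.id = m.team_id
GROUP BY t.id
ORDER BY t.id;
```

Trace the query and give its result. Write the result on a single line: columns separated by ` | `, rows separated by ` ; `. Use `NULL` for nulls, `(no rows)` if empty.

Kyoto | 1 ; Tokyo | 2 ; Izmir | 6

LEFT JOIN keeps every teams row; unmatched ones get NULL for matches columns.
Group by teams.id and compute COUNT(m.id). COUNT(col) of an all-NULL group is 0.
  1: ids {8} → COUNT(m.id)=1
  3: ids {7, 17} → COUNT(m.id)=2
  4: ids {2, 9, 18, 23, 24, 27} → COUNT(m.id)=6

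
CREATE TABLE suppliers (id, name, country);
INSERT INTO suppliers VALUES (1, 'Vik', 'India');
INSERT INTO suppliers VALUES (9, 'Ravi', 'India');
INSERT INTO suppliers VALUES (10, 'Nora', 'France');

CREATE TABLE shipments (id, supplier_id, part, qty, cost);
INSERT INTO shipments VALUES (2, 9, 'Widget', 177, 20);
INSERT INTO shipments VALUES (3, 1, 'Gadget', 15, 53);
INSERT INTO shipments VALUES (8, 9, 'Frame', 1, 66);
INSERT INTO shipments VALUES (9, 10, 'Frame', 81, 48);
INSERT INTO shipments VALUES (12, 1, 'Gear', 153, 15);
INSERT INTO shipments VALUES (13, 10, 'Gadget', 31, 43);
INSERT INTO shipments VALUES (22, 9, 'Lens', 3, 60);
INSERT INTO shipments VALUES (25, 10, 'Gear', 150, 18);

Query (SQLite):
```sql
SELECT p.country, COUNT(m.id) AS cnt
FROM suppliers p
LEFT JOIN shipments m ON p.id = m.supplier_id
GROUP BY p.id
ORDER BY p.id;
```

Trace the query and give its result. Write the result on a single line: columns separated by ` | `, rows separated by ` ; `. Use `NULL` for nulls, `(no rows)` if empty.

LEFT JOIN keeps every suppliers row; unmatched ones get NULL for shipments columns.
Group by suppliers.id and compute COUNT(m.id). COUNT(col) of an all-NULL group is 0.
  1: ids {3, 12} → COUNT(m.id)=2
  9: ids {2, 8, 22} → COUNT(m.id)=3
  10: ids {9, 13, 25} → COUNT(m.id)=3

India | 2 ; India | 3 ; France | 3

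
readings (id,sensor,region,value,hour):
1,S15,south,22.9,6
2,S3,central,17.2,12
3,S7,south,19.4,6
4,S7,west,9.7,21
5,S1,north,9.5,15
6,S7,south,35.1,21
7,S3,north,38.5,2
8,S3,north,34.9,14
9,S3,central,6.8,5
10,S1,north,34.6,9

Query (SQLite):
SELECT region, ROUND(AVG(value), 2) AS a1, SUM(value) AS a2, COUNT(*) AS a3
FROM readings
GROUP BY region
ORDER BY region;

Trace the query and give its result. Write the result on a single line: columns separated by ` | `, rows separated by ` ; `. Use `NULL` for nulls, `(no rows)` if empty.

Group readings by region.
Per group compute: ROUND(AVG(value), 2), SUM(value), COUNT(*).
  central: ids {2, 9} → ROUND(AVG(value), 2)=12, SUM(value)=24, COUNT(*)=2
  north: ids {5, 7, 8, 10} → ROUND(AVG(value), 2)=29.38, SUM(value)=117.5, COUNT(*)=4
  south: ids {1, 3, 6} → ROUND(AVG(value), 2)=25.8, SUM(value)=77.4, COUNT(*)=3
  west: ids {4} → ROUND(AVG(value), 2)=9.7, SUM(value)=9.7, COUNT(*)=1

central | 12 | 24 | 2 ; north | 29.38 | 117.5 | 4 ; south | 25.8 | 77.4 | 3 ; west | 9.7 | 9.7 | 1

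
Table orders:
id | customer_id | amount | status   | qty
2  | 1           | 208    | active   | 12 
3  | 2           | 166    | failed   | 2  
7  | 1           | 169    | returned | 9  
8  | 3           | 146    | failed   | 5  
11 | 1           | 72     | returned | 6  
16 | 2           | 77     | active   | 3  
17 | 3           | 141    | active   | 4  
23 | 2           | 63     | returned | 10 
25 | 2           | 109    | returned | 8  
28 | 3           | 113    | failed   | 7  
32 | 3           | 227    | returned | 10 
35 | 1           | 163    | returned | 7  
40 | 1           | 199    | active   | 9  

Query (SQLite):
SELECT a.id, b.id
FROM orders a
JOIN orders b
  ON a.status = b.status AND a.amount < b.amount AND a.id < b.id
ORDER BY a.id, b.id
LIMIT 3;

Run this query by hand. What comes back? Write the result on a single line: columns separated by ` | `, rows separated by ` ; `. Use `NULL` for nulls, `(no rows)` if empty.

7 | 32 ; 11 | 25 ; 11 | 32

Pairs (a,b) with same status, a.amount < b.amount, a.id < b.id.
status groups: active:{2,16,17,40} failed:{3,8,28} returned:{7,11,23,25,32,35}
Ordered by (a.id, b.id); first 3.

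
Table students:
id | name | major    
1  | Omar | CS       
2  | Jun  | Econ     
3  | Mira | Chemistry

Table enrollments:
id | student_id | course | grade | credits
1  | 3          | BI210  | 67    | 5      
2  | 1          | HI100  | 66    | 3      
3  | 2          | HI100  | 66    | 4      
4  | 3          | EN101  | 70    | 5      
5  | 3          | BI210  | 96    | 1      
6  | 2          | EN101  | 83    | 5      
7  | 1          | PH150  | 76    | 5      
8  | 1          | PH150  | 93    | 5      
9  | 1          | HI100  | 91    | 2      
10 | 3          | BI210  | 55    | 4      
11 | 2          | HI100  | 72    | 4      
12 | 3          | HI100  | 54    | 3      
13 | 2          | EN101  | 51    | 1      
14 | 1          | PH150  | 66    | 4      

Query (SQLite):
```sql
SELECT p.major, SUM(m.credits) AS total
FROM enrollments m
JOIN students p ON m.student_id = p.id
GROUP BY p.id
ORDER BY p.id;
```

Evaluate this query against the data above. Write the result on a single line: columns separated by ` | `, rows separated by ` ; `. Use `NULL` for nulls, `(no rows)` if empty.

CS | 19 ; Econ | 14 ; Chemistry | 18

Join each enrollments row to its students via student_id.
Group joined rows by students.id; compute SUM(m.credits) per group.
  1: ids {2, 7, 8, 9, 14} → SUM(m.credits)=19
  2: ids {3, 6, 11, 13} → SUM(m.credits)=14
  3: ids {1, 4, 5, 10, 12} → SUM(m.credits)=18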